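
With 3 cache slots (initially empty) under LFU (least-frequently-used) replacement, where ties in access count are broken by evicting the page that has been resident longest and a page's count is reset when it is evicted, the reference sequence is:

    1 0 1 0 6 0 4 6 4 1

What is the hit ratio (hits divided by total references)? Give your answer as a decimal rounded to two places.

0.40

1 -> miss, frames [1]
0 -> miss, frames [1, 0]
1 -> hit
0 -> hit
6 -> miss, frames [1, 0, 6]
0 -> hit
4 -> miss, evict 6, frames [1, 0, 4]
6 -> miss, evict 4, frames [1, 0, 6]
4 -> miss, evict 6, frames [1, 0, 4]
1 -> hit
Hits: 4 of 10 references → 4/10 = 0.4000.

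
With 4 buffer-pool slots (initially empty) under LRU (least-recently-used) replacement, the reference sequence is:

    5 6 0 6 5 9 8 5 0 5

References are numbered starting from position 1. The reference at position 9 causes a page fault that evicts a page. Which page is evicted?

pos 1: 5: fault, frames {5}
pos 2: 6: fault, frames {5,6}
pos 3: 0: fault, frames {5,6,0}
pos 4: 6: hit
pos 5: 5: hit
pos 6: 9: fault, frames {0,6,5,9}
pos 7: 8: fault, evict 0, frames {6,5,9,8}
pos 8: 5: hit
pos 9: 0: fault, evict 6, frames {9,8,5,0}
At position 9, page 6 is evicted.

6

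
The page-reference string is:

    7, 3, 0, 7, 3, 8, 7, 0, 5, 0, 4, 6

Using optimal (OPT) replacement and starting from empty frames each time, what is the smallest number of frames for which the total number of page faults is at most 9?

2

f=1: 12 faults
f=2: 9 faults
f=3: 7 faults
f=4: 7 faults
f=5: 7 faults
f=6: 7 faults
f=7: 7 faults
Smallest f with faults ≤ 9 is 2.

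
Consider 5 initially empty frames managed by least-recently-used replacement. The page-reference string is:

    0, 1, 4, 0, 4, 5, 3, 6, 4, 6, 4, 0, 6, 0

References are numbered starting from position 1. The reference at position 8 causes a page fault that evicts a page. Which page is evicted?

pos 1: 0 -> fault, frames [0]
pos 2: 1 -> fault, frames [0, 1]
pos 3: 4 -> fault, frames [0, 1, 4]
pos 4: 0 -> hit
pos 5: 4 -> hit
pos 6: 5 -> fault, frames [1, 0, 4, 5]
pos 7: 3 -> fault, frames [1, 0, 4, 5, 3]
pos 8: 6 -> fault, evict 1, frames [0, 4, 5, 3, 6]
At position 8, page 1 is evicted.

1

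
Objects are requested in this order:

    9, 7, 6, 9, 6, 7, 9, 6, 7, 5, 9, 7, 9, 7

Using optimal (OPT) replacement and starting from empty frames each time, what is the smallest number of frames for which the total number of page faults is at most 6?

f=1: 14 faults
f=2: 7 faults
f=3: 4 faults
f=4: 4 faults
Smallest f with faults ≤ 6 is 3.

3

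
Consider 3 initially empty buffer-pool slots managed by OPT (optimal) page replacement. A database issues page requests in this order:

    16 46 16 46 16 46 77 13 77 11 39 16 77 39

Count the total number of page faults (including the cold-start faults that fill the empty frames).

6

16: fault, frames [16]
46: fault, frames [16, 46]
16: hit
46: hit
16: hit
46: hit
77: fault, frames [16, 46, 77]
13: fault, evict 46, frames [16, 77, 13]
77: hit
11: fault, evict 13, frames [16, 77, 11]
39: fault, evict 11, frames [16, 77, 39]
16: hit
77: hit
39: hit
Page faults: 6.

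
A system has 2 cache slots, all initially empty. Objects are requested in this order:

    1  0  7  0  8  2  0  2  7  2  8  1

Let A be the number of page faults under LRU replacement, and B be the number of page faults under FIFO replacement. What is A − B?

Under LRU: F F F . F F F . F . F F → 9 faults.
Under FIFO: F F F . F F F . F F F F → 10 faults.
A − B = 9 − 10 = -1.

-1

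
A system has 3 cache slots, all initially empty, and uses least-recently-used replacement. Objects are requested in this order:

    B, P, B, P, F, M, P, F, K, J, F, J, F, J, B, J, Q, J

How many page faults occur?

B → miss, frames [B]
P → miss, frames [B, P]
B → hit
P → hit
F → miss, frames [B, P, F]
M → miss, evict B, frames [P, F, M]
P → hit
F → hit
K → miss, evict M, frames [P, F, K]
J → miss, evict P, frames [F, K, J]
F → hit
J → hit
F → hit
J → hit
B → miss, evict K, frames [F, J, B]
J → hit
Q → miss, evict F, frames [B, J, Q]
J → hit
Page faults: 8.

8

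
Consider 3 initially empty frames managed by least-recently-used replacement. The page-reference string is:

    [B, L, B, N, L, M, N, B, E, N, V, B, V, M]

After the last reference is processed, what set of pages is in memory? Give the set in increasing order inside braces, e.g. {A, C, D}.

{B, M, V}

B -> miss, frames [B]
L -> miss, frames [B, L]
B -> hit
N -> miss, frames [L, B, N]
L -> hit
M -> miss, evict B, frames [N, L, M]
N -> hit
B -> miss, evict L, frames [M, N, B]
E -> miss, evict M, frames [N, B, E]
N -> hit
V -> miss, evict B, frames [E, N, V]
B -> miss, evict E, frames [N, V, B]
V -> hit
M -> miss, evict N, frames [B, V, M]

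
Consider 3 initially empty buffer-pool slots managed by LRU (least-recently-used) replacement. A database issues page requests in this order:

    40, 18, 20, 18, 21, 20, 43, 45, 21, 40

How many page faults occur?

8

40: fault, frames {40}
18: fault, frames {40,18}
20: fault, frames {40,18,20}
18: hit
21: fault, evict 40, frames {20,18,21}
20: hit
43: fault, evict 18, frames {21,20,43}
45: fault, evict 21, frames {20,43,45}
21: fault, evict 20, frames {43,45,21}
40: fault, evict 43, frames {45,21,40}
Page faults: 8.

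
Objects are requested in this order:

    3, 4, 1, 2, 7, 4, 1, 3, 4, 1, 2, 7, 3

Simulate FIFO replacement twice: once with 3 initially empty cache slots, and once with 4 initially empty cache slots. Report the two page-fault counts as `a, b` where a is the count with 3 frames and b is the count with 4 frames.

3 frames: F F F F F F F F . . F F . → 10 faults.
4 frames: F F F F F . . F F F F F F → 11 faults.
11 > 10: adding a frame increased faults — Belady's anomaly.

10, 11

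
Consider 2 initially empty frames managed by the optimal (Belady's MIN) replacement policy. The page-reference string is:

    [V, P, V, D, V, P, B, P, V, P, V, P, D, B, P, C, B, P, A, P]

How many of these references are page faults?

V: miss, frames [V]
P: miss, frames [V, P]
V: hit
D: miss, evict P, frames [V, D]
V: hit
P: miss, evict D, frames [V, P]
B: miss, evict V, frames [P, B]
P: hit
V: miss, evict B, frames [P, V]
P: hit
V: hit
P: hit
D: miss, evict V, frames [P, D]
B: miss, evict D, frames [P, B]
P: hit
C: miss, evict P, frames [B, C]
B: hit
P: miss, evict C, frames [B, P]
A: miss, evict B, frames [P, A]
P: hit
Page faults: 11.

11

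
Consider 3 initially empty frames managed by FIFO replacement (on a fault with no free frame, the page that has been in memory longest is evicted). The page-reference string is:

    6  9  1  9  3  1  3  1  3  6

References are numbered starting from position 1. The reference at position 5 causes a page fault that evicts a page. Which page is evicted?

6

pos 1: 6 → miss, frames (6)
pos 2: 9 → miss, frames (6 9)
pos 3: 1 → miss, frames (6 9 1)
pos 4: 9 → hit
pos 5: 3 → miss, evict 6, frames (9 1 3)
At position 5, page 6 is evicted.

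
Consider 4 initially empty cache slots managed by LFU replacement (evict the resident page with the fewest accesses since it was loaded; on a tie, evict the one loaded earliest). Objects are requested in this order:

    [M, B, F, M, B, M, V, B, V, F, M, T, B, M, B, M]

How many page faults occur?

M -> fault, frames (M)
B -> fault, frames (M B)
F -> fault, frames (M B F)
M -> hit
B -> hit
M -> hit
V -> fault, frames (M B F V)
B -> hit
V -> hit
F -> hit
M -> hit
T -> fault, evict F, frames (M B V T)
B -> hit
M -> hit
B -> hit
M -> hit
Page faults: 5.

5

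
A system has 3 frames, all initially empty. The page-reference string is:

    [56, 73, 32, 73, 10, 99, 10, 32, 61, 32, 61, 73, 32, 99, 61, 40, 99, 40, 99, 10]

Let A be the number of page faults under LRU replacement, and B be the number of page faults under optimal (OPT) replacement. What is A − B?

2

Under LRU: F F F . F F . F F . . F . F F F . . . F → 12 faults.
Under OPT: F F F . F F . . F . . F . . F F . . . F → 10 faults.
A − B = 12 − 10 = 2.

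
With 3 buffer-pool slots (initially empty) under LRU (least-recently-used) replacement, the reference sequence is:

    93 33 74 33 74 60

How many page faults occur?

93 → fault, frames {93}
33 → fault, frames {93,33}
74 → fault, frames {93,33,74}
33 → hit
74 → hit
60 → fault, evict 93, frames {33,74,60}
Page faults: 4.

4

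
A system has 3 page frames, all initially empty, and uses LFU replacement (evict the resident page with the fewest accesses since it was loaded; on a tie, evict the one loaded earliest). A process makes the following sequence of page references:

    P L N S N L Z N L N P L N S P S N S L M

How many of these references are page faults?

10

P -> fault, frames (P)
L -> fault, frames (P L)
N -> fault, frames (P L N)
S -> fault, evict P, frames (L N S)
N -> hit
L -> hit
Z -> fault, evict S, frames (L N Z)
N -> hit
L -> hit
N -> hit
P -> fault, evict Z, frames (L N P)
L -> hit
N -> hit
S -> fault, evict P, frames (L N S)
P -> fault, evict S, frames (L N P)
S -> fault, evict P, frames (L N S)
N -> hit
S -> hit
L -> hit
M -> fault, evict S, frames (L N M)
Page faults: 10.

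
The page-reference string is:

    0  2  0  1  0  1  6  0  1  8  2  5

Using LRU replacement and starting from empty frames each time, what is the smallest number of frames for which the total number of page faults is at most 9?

2

f=1: 12 faults
f=2: 9 faults
f=3: 7 faults
f=4: 7 faults
f=5: 6 faults
f=6: 6 faults
Smallest f with faults ≤ 9 is 2.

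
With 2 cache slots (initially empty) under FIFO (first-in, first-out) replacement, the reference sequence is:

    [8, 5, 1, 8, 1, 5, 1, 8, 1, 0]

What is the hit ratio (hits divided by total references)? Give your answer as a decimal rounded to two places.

0.20

8 -> miss, frames [8]
5 -> miss, frames [8, 5]
1 -> miss, evict 8, frames [5, 1]
8 -> miss, evict 5, frames [1, 8]
1 -> hit
5 -> miss, evict 1, frames [8, 5]
1 -> miss, evict 8, frames [5, 1]
8 -> miss, evict 5, frames [1, 8]
1 -> hit
0 -> miss, evict 1, frames [8, 0]
Hits: 2 of 10 references → 2/10 = 0.2000.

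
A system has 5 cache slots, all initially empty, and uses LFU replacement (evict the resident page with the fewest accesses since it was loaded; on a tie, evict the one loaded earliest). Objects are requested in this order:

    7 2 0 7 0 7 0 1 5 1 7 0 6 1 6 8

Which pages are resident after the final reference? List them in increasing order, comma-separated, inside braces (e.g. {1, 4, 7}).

7 → fault, frames (7)
2 → fault, frames (7 2)
0 → fault, frames (7 2 0)
7 → hit
0 → hit
7 → hit
0 → hit
1 → fault, frames (7 2 0 1)
5 → fault, frames (7 2 0 1 5)
1 → hit
7 → hit
0 → hit
6 → fault, evict 2, frames (7 0 1 5 6)
1 → hit
6 → hit
8 → fault, evict 5, frames (7 0 1 6 8)

{0, 1, 6, 7, 8}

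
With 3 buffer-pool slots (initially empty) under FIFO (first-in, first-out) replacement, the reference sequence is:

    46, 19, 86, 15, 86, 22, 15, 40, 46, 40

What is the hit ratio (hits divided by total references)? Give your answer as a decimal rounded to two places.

46 -> miss, frames {46}
19 -> miss, frames {46,19}
86 -> miss, frames {46,19,86}
15 -> miss, evict 46, frames {19,86,15}
86 -> hit
22 -> miss, evict 19, frames {86,15,22}
15 -> hit
40 -> miss, evict 86, frames {15,22,40}
46 -> miss, evict 15, frames {22,40,46}
40 -> hit
Hits: 3 of 10 references → 3/10 = 0.3000.

0.30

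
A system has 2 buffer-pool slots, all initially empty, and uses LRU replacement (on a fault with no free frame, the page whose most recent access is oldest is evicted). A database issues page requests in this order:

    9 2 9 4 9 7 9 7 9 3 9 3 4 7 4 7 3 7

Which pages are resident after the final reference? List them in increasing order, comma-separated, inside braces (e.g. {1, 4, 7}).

{3, 7}

9 → miss, frames (9)
2 → miss, frames (9 2)
9 → hit
4 → miss, evict 2, frames (9 4)
9 → hit
7 → miss, evict 4, frames (9 7)
9 → hit
7 → hit
9 → hit
3 → miss, evict 7, frames (9 3)
9 → hit
3 → hit
4 → miss, evict 9, frames (3 4)
7 → miss, evict 3, frames (4 7)
4 → hit
7 → hit
3 → miss, evict 4, frames (7 3)
7 → hit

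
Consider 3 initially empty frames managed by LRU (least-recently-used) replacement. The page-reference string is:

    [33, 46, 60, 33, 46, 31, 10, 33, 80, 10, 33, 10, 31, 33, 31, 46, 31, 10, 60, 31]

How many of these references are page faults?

11

33: fault, frames [33]
46: fault, frames [33, 46]
60: fault, frames [33, 46, 60]
33: hit
46: hit
31: fault, evict 60, frames [33, 46, 31]
10: fault, evict 33, frames [46, 31, 10]
33: fault, evict 46, frames [31, 10, 33]
80: fault, evict 31, frames [10, 33, 80]
10: hit
33: hit
10: hit
31: fault, evict 80, frames [33, 10, 31]
33: hit
31: hit
46: fault, evict 10, frames [33, 31, 46]
31: hit
10: fault, evict 33, frames [46, 31, 10]
60: fault, evict 46, frames [31, 10, 60]
31: hit
Page faults: 11.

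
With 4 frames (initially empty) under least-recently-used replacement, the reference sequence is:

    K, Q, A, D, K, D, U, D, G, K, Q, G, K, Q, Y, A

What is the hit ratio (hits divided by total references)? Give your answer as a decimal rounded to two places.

0.44

K -> fault, frames [K]
Q -> fault, frames [K, Q]
A -> fault, frames [K, Q, A]
D -> fault, frames [K, Q, A, D]
K -> hit
D -> hit
U -> fault, evict Q, frames [A, K, D, U]
D -> hit
G -> fault, evict A, frames [K, U, D, G]
K -> hit
Q -> fault, evict U, frames [D, G, K, Q]
G -> hit
K -> hit
Q -> hit
Y -> fault, evict D, frames [G, K, Q, Y]
A -> fault, evict G, frames [K, Q, Y, A]
Hits: 7 of 16 references → 7/16 = 0.4375.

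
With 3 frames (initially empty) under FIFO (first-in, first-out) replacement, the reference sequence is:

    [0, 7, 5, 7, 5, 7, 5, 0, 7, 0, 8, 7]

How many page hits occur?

0 → fault, frames {0}
7 → fault, frames {0,7}
5 → fault, frames {0,7,5}
7 → hit
5 → hit
7 → hit
5 → hit
0 → hit
7 → hit
0 → hit
8 → fault, evict 0, frames {7,5,8}
7 → hit
Hits: 8.

8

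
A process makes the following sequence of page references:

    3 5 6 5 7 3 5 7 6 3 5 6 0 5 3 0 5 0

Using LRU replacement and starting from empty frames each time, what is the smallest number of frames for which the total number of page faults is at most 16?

f=1: 18 faults
f=2: 16 faults
f=3: 10 faults
f=4: 5 faults
f=5: 5 faults
Smallest f with faults ≤ 16 is 2.

2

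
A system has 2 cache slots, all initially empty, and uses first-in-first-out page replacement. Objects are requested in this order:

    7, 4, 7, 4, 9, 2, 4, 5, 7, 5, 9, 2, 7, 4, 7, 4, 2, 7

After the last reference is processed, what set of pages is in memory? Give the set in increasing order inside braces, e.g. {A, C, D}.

{2, 7}

7 -> miss, frames (7)
4 -> miss, frames (7 4)
7 -> hit
4 -> hit
9 -> miss, evict 7, frames (4 9)
2 -> miss, evict 4, frames (9 2)
4 -> miss, evict 9, frames (2 4)
5 -> miss, evict 2, frames (4 5)
7 -> miss, evict 4, frames (5 7)
5 -> hit
9 -> miss, evict 5, frames (7 9)
2 -> miss, evict 7, frames (9 2)
7 -> miss, evict 9, frames (2 7)
4 -> miss, evict 2, frames (7 4)
7 -> hit
4 -> hit
2 -> miss, evict 7, frames (4 2)
7 -> miss, evict 4, frames (2 7)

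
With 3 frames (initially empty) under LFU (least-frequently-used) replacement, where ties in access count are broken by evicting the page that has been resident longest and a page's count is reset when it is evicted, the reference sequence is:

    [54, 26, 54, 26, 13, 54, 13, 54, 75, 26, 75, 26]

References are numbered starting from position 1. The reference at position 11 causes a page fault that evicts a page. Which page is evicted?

pos 1: 54: fault, frames {54}
pos 2: 26: fault, frames {54,26}
pos 3: 54: hit
pos 4: 26: hit
pos 5: 13: fault, frames {54,26,13}
pos 6: 54: hit
pos 7: 13: hit
pos 8: 54: hit
pos 9: 75: fault, evict 26, frames {54,13,75}
pos 10: 26: fault, evict 75, frames {54,13,26}
pos 11: 75: fault, evict 26, frames {54,13,75}
At position 11, page 26 is evicted.

26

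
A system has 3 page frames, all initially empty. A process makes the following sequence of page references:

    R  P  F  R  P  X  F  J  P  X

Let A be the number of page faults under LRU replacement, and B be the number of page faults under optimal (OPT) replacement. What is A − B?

Under LRU: F F F . . F F F F F → 8 faults.
Under OPT: F F F . . F . F . . → 5 faults.
A − B = 8 − 5 = 3.

3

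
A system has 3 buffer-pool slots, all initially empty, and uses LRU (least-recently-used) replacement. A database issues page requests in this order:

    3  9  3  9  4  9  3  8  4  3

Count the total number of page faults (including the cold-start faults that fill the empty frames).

3 -> fault, frames {3}
9 -> fault, frames {3,9}
3 -> hit
9 -> hit
4 -> fault, frames {3,9,4}
9 -> hit
3 -> hit
8 -> fault, evict 4, frames {9,3,8}
4 -> fault, evict 9, frames {3,8,4}
3 -> hit
Page faults: 5.

5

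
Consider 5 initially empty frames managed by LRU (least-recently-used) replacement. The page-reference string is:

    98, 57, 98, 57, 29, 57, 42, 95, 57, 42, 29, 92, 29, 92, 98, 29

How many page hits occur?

9

98 → miss, frames [98]
57 → miss, frames [98, 57]
98 → hit
57 → hit
29 → miss, frames [98, 57, 29]
57 → hit
42 → miss, frames [98, 29, 57, 42]
95 → miss, frames [98, 29, 57, 42, 95]
57 → hit
42 → hit
29 → hit
92 → miss, evict 98, frames [95, 57, 42, 29, 92]
29 → hit
92 → hit
98 → miss, evict 95, frames [57, 42, 29, 92, 98]
29 → hit
Hits: 9.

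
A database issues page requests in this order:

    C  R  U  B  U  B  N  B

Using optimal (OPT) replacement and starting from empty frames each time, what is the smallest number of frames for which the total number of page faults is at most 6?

f=1: 8 faults
f=2: 5 faults
f=3: 5 faults
f=4: 5 faults
f=5: 5 faults
Smallest f with faults ≤ 6 is 2.

2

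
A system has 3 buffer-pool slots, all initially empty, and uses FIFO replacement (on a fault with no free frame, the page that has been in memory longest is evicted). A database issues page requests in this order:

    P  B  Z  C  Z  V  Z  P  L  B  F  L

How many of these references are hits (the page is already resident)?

P -> fault, frames {P}
B -> fault, frames {P,B}
Z -> fault, frames {P,B,Z}
C -> fault, evict P, frames {B,Z,C}
Z -> hit
V -> fault, evict B, frames {Z,C,V}
Z -> hit
P -> fault, evict Z, frames {C,V,P}
L -> fault, evict C, frames {V,P,L}
B -> fault, evict V, frames {P,L,B}
F -> fault, evict P, frames {L,B,F}
L -> hit
Hits: 3.

3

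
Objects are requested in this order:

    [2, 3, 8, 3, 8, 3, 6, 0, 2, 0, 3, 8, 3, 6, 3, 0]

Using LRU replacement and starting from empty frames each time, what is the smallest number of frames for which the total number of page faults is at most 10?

2

f=1: 16 faults
f=2: 10 faults
f=3: 10 faults
f=4: 8 faults
f=5: 5 faults
Smallest f with faults ≤ 10 is 2.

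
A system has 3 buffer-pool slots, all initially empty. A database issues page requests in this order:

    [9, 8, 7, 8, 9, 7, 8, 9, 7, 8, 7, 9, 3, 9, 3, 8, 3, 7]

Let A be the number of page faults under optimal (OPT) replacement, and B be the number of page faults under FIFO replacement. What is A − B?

-2

Under OPT: F F F . . . . . . . . . F . . . . F → 5 faults.
Under FIFO: F F F . . . . . . . . . F F . F . F → 7 faults.
A − B = 5 − 7 = -2.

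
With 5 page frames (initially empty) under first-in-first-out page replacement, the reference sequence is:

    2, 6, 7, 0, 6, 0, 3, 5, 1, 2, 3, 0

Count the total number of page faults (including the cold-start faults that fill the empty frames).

2 -> miss, frames (2)
6 -> miss, frames (2 6)
7 -> miss, frames (2 6 7)
0 -> miss, frames (2 6 7 0)
6 -> hit
0 -> hit
3 -> miss, frames (2 6 7 0 3)
5 -> miss, evict 2, frames (6 7 0 3 5)
1 -> miss, evict 6, frames (7 0 3 5 1)
2 -> miss, evict 7, frames (0 3 5 1 2)
3 -> hit
0 -> hit
Page faults: 8.

8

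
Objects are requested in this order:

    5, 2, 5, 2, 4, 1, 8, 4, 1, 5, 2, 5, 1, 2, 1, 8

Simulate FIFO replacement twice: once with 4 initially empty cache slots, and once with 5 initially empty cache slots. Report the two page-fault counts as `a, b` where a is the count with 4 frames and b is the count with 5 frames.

7, 5

4 frames: F F . . F F F . . F F . . . . . → 7 faults.
5 frames: F F . . F F F . . . . . . . . . → 5 faults.
5 < 7: adding a frame reduced faults, as is typical.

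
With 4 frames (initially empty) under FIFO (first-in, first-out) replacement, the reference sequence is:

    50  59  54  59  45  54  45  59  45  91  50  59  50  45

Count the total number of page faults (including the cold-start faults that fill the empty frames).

7

50 → miss, frames (50)
59 → miss, frames (50 59)
54 → miss, frames (50 59 54)
59 → hit
45 → miss, frames (50 59 54 45)
54 → hit
45 → hit
59 → hit
45 → hit
91 → miss, evict 50, frames (59 54 45 91)
50 → miss, evict 59, frames (54 45 91 50)
59 → miss, evict 54, frames (45 91 50 59)
50 → hit
45 → hit
Page faults: 7.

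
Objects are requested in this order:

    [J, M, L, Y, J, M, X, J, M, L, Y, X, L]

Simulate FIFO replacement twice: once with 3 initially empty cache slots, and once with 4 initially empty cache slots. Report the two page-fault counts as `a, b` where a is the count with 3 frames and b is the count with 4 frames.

9, 10

3 frames: F F F F F F F . . F F . . → 9 faults.
4 frames: F F F F . . F F F F F F . → 10 faults.
10 > 9: adding a frame increased faults — Belady's anomaly.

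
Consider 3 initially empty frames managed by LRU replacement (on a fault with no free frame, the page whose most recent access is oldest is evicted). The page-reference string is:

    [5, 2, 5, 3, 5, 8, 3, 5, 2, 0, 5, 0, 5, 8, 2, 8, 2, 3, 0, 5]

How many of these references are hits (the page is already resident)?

9

5 → fault, frames {5}
2 → fault, frames {5,2}
5 → hit
3 → fault, frames {2,5,3}
5 → hit
8 → fault, evict 2, frames {3,5,8}
3 → hit
5 → hit
2 → fault, evict 8, frames {3,5,2}
0 → fault, evict 3, frames {5,2,0}
5 → hit
0 → hit
5 → hit
8 → fault, evict 2, frames {0,5,8}
2 → fault, evict 0, frames {5,8,2}
8 → hit
2 → hit
3 → fault, evict 5, frames {8,2,3}
0 → fault, evict 8, frames {2,3,0}
5 → fault, evict 2, frames {3,0,5}
Hits: 9.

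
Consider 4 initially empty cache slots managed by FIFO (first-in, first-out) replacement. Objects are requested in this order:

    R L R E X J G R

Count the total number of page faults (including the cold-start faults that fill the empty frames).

7

R: fault, frames (R)
L: fault, frames (R L)
R: hit
E: fault, frames (R L E)
X: fault, frames (R L E X)
J: fault, evict R, frames (L E X J)
G: fault, evict L, frames (E X J G)
R: fault, evict E, frames (X J G R)
Page faults: 7.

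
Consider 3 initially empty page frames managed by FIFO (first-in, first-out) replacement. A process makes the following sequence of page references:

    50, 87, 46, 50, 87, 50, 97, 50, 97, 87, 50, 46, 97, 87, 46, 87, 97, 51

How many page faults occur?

50: miss, frames (50)
87: miss, frames (50 87)
46: miss, frames (50 87 46)
50: hit
87: hit
50: hit
97: miss, evict 50, frames (87 46 97)
50: miss, evict 87, frames (46 97 50)
97: hit
87: miss, evict 46, frames (97 50 87)
50: hit
46: miss, evict 97, frames (50 87 46)
97: miss, evict 50, frames (87 46 97)
87: hit
46: hit
87: hit
97: hit
51: miss, evict 87, frames (46 97 51)
Page faults: 9.

9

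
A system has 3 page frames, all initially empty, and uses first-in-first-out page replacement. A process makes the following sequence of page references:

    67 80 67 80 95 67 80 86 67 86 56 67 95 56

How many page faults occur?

7

67: miss, frames [67]
80: miss, frames [67, 80]
67: hit
80: hit
95: miss, frames [67, 80, 95]
67: hit
80: hit
86: miss, evict 67, frames [80, 95, 86]
67: miss, evict 80, frames [95, 86, 67]
86: hit
56: miss, evict 95, frames [86, 67, 56]
67: hit
95: miss, evict 86, frames [67, 56, 95]
56: hit
Page faults: 7.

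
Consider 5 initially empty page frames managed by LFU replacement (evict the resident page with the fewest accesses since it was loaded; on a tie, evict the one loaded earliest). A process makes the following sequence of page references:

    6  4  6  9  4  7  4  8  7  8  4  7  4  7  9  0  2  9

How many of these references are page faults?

6 -> miss, frames (6)
4 -> miss, frames (6 4)
6 -> hit
9 -> miss, frames (6 4 9)
4 -> hit
7 -> miss, frames (6 4 9 7)
4 -> hit
8 -> miss, frames (6 4 9 7 8)
7 -> hit
8 -> hit
4 -> hit
7 -> hit
4 -> hit
7 -> hit
9 -> hit
0 -> miss, evict 6, frames (4 9 7 8 0)
2 -> miss, evict 0, frames (4 9 7 8 2)
9 -> hit
Page faults: 7.

7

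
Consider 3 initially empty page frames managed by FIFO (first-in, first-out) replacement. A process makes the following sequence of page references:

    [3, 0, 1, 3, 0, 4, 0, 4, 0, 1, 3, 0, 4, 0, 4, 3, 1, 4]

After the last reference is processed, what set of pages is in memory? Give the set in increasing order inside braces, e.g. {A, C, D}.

3 → miss, frames (3)
0 → miss, frames (3 0)
1 → miss, frames (3 0 1)
3 → hit
0 → hit
4 → miss, evict 3, frames (0 1 4)
0 → hit
4 → hit
0 → hit
1 → hit
3 → miss, evict 0, frames (1 4 3)
0 → miss, evict 1, frames (4 3 0)
4 → hit
0 → hit
4 → hit
3 → hit
1 → miss, evict 4, frames (3 0 1)
4 → miss, evict 3, frames (0 1 4)

{0, 1, 4}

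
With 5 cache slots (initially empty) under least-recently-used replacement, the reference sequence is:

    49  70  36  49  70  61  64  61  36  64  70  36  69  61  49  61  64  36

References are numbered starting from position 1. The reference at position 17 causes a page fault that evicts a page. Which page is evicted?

70

pos 1: 49 -> fault, frames (49)
pos 2: 70 -> fault, frames (49 70)
pos 3: 36 -> fault, frames (49 70 36)
pos 4: 49 -> hit
pos 5: 70 -> hit
pos 6: 61 -> fault, frames (36 49 70 61)
pos 7: 64 -> fault, frames (36 49 70 61 64)
pos 8: 61 -> hit
pos 9: 36 -> hit
pos 10: 64 -> hit
pos 11: 70 -> hit
pos 12: 36 -> hit
pos 13: 69 -> fault, evict 49, frames (61 64 70 36 69)
pos 14: 61 -> hit
pos 15: 49 -> fault, evict 64, frames (70 36 69 61 49)
pos 16: 61 -> hit
pos 17: 64 -> fault, evict 70, frames (36 69 49 61 64)
At position 17, page 70 is evicted.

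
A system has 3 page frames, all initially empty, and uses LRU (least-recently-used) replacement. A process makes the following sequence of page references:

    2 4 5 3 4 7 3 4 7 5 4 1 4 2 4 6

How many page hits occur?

2 -> miss, frames {2}
4 -> miss, frames {2,4}
5 -> miss, frames {2,4,5}
3 -> miss, evict 2, frames {4,5,3}
4 -> hit
7 -> miss, evict 5, frames {3,4,7}
3 -> hit
4 -> hit
7 -> hit
5 -> miss, evict 3, frames {4,7,5}
4 -> hit
1 -> miss, evict 7, frames {5,4,1}
4 -> hit
2 -> miss, evict 5, frames {1,4,2}
4 -> hit
6 -> miss, evict 1, frames {2,4,6}
Hits: 7.

7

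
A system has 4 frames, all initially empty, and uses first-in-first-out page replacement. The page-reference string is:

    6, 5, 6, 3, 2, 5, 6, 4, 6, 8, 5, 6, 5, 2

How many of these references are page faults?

6: miss, frames (6)
5: miss, frames (6 5)
6: hit
3: miss, frames (6 5 3)
2: miss, frames (6 5 3 2)
5: hit
6: hit
4: miss, evict 6, frames (5 3 2 4)
6: miss, evict 5, frames (3 2 4 6)
8: miss, evict 3, frames (2 4 6 8)
5: miss, evict 2, frames (4 6 8 5)
6: hit
5: hit
2: miss, evict 4, frames (6 8 5 2)
Page faults: 9.

9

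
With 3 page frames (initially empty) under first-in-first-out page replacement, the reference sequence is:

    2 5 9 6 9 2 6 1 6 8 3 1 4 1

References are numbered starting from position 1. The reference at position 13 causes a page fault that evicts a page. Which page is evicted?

pos 1: 2: fault, frames (2)
pos 2: 5: fault, frames (2 5)
pos 3: 9: fault, frames (2 5 9)
pos 4: 6: fault, evict 2, frames (5 9 6)
pos 5: 9: hit
pos 6: 2: fault, evict 5, frames (9 6 2)
pos 7: 6: hit
pos 8: 1: fault, evict 9, frames (6 2 1)
pos 9: 6: hit
pos 10: 8: fault, evict 6, frames (2 1 8)
pos 11: 3: fault, evict 2, frames (1 8 3)
pos 12: 1: hit
pos 13: 4: fault, evict 1, frames (8 3 4)
At position 13, page 1 is evicted.

1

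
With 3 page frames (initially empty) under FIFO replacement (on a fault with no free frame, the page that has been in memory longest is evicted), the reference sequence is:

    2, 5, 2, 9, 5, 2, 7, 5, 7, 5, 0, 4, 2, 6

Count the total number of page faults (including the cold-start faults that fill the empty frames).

8

2 → fault, frames {2}
5 → fault, frames {2,5}
2 → hit
9 → fault, frames {2,5,9}
5 → hit
2 → hit
7 → fault, evict 2, frames {5,9,7}
5 → hit
7 → hit
5 → hit
0 → fault, evict 5, frames {9,7,0}
4 → fault, evict 9, frames {7,0,4}
2 → fault, evict 7, frames {0,4,2}
6 → fault, evict 0, frames {4,2,6}
Page faults: 8.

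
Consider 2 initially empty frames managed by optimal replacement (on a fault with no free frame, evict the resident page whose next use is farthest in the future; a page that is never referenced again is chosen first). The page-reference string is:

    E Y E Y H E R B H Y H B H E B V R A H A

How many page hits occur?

E -> fault, frames {E}
Y -> fault, frames {E,Y}
E -> hit
Y -> hit
H -> fault, evict Y, frames {E,H}
E -> hit
R -> fault, evict E, frames {H,R}
B -> fault, evict R, frames {H,B}
H -> hit
Y -> fault, evict B, frames {H,Y}
H -> hit
B -> fault, evict Y, frames {H,B}
H -> hit
E -> fault, evict H, frames {B,E}
B -> hit
V -> fault, evict E, frames {B,V}
R -> fault, evict V, frames {B,R}
A -> fault, evict R, frames {B,A}
H -> fault, evict B, frames {A,H}
A -> hit
Hits: 8.

8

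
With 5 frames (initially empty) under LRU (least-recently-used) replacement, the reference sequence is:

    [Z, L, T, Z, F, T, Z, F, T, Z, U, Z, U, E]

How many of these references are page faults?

Z: miss, frames (Z)
L: miss, frames (Z L)
T: miss, frames (Z L T)
Z: hit
F: miss, frames (L T Z F)
T: hit
Z: hit
F: hit
T: hit
Z: hit
U: miss, frames (L F T Z U)
Z: hit
U: hit
E: miss, evict L, frames (F T Z U E)
Page faults: 6.

6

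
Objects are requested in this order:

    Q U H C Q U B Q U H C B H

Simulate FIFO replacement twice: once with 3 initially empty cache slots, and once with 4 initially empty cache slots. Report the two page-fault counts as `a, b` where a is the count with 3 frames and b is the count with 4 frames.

9, 10

3 frames: F F F F F F F . . F F . . → 9 faults.
4 frames: F F F F . . F F F F F F . → 10 faults.
10 > 9: adding a frame increased faults — Belady's anomaly.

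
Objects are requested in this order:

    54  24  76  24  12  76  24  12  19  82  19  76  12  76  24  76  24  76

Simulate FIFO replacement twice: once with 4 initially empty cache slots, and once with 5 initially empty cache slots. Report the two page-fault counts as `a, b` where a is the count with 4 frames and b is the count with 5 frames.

8, 6

4 frames: F F F . F . . . F F . . . . F F . . → 8 faults.
5 frames: F F F . F . . . F F . . . . . . . . → 6 faults.
6 < 8: adding a frame reduced faults, as is typical.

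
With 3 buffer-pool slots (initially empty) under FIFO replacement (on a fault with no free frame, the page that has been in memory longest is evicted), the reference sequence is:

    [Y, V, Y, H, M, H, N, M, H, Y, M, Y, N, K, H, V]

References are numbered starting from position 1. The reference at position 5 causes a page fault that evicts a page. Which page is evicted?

Y

pos 1: Y: fault, frames [Y]
pos 2: V: fault, frames [Y, V]
pos 3: Y: hit
pos 4: H: fault, frames [Y, V, H]
pos 5: M: fault, evict Y, frames [V, H, M]
At position 5, page Y is evicted.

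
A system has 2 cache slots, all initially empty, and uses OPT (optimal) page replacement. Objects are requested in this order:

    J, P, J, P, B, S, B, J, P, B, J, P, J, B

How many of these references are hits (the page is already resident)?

J: fault, frames {J}
P: fault, frames {J,P}
J: hit
P: hit
B: fault, evict P, frames {J,B}
S: fault, evict J, frames {B,S}
B: hit
J: fault, evict S, frames {B,J}
P: fault, evict J, frames {B,P}
B: hit
J: fault, evict B, frames {P,J}
P: hit
J: hit
B: fault, evict J, frames {P,B}
Hits: 6.

6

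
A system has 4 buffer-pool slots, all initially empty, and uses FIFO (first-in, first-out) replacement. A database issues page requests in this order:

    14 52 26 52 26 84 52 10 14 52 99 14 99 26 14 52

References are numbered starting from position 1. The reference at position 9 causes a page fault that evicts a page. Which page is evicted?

52

pos 1: 14 -> miss, frames [14]
pos 2: 52 -> miss, frames [14, 52]
pos 3: 26 -> miss, frames [14, 52, 26]
pos 4: 52 -> hit
pos 5: 26 -> hit
pos 6: 84 -> miss, frames [14, 52, 26, 84]
pos 7: 52 -> hit
pos 8: 10 -> miss, evict 14, frames [52, 26, 84, 10]
pos 9: 14 -> miss, evict 52, frames [26, 84, 10, 14]
At position 9, page 52 is evicted.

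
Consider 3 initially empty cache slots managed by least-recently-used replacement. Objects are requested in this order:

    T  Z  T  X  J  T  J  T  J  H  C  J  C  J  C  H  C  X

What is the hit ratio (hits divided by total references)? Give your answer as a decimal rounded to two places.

T: fault, frames {T}
Z: fault, frames {T,Z}
T: hit
X: fault, frames {Z,T,X}
J: fault, evict Z, frames {T,X,J}
T: hit
J: hit
T: hit
J: hit
H: fault, evict X, frames {T,J,H}
C: fault, evict T, frames {J,H,C}
J: hit
C: hit
J: hit
C: hit
H: hit
C: hit
X: fault, evict J, frames {H,C,X}
Hits: 11 of 18 references → 11/18 = 0.6111.

0.61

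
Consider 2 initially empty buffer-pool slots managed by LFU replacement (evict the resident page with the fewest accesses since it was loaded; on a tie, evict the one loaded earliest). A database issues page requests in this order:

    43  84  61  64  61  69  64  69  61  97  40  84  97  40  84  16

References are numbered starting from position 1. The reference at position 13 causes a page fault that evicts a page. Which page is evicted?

pos 1: 43: fault, frames (43)
pos 2: 84: fault, frames (43 84)
pos 3: 61: fault, evict 43, frames (84 61)
pos 4: 64: fault, evict 84, frames (61 64)
pos 5: 61: hit
pos 6: 69: fault, evict 64, frames (61 69)
pos 7: 64: fault, evict 69, frames (61 64)
pos 8: 69: fault, evict 64, frames (61 69)
pos 9: 61: hit
pos 10: 97: fault, evict 69, frames (61 97)
pos 11: 40: fault, evict 97, frames (61 40)
pos 12: 84: fault, evict 40, frames (61 84)
pos 13: 97: fault, evict 84, frames (61 97)
At position 13, page 84 is evicted.

84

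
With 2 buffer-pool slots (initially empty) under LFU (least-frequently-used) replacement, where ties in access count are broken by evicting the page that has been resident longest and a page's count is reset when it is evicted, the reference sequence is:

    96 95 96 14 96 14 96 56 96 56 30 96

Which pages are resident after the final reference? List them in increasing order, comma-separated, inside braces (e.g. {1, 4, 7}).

{30, 96}

96: miss, frames {96}
95: miss, frames {96,95}
96: hit
14: miss, evict 95, frames {96,14}
96: hit
14: hit
96: hit
56: miss, evict 14, frames {96,56}
96: hit
56: hit
30: miss, evict 56, frames {96,30}
96: hit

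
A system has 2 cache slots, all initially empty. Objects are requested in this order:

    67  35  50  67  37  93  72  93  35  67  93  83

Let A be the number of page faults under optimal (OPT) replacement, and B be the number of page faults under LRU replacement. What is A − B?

-2

Under OPT: F F F . F F F . F F . F → 9 faults.
Under LRU: F F F F F F F . F F F F → 11 faults.
A − B = 9 − 11 = -2.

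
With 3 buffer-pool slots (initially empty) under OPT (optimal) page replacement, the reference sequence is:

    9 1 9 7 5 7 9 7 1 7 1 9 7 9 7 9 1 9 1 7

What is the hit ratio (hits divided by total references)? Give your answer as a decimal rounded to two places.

0.75

9: fault, frames (9)
1: fault, frames (9 1)
9: hit
7: fault, frames (9 1 7)
5: fault, evict 1, frames (9 7 5)
7: hit
9: hit
7: hit
1: fault, evict 5, frames (9 7 1)
7: hit
1: hit
9: hit
7: hit
9: hit
7: hit
9: hit
1: hit
9: hit
1: hit
7: hit
Hits: 15 of 20 references → 15/20 = 0.7500.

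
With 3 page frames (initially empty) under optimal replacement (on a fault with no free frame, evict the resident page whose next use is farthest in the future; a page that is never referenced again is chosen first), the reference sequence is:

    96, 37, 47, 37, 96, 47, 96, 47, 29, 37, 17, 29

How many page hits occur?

7

96 → fault, frames [96]
37 → fault, frames [96, 37]
47 → fault, frames [96, 37, 47]
37 → hit
96 → hit
47 → hit
96 → hit
47 → hit
29 → fault, evict 47, frames [96, 37, 29]
37 → hit
17 → fault, evict 37, frames [96, 29, 17]
29 → hit
Hits: 7.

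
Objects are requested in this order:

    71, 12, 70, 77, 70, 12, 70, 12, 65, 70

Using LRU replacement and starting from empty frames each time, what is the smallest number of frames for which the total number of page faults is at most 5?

f=1: 10 faults
f=2: 7 faults
f=3: 5 faults
f=4: 5 faults
f=5: 5 faults
Smallest f with faults ≤ 5 is 3.

3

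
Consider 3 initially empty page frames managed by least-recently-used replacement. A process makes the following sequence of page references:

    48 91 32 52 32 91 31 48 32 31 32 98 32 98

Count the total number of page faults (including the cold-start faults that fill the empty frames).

8

48 -> miss, frames {48}
91 -> miss, frames {48,91}
32 -> miss, frames {48,91,32}
52 -> miss, evict 48, frames {91,32,52}
32 -> hit
91 -> hit
31 -> miss, evict 52, frames {32,91,31}
48 -> miss, evict 32, frames {91,31,48}
32 -> miss, evict 91, frames {31,48,32}
31 -> hit
32 -> hit
98 -> miss, evict 48, frames {31,32,98}
32 -> hit
98 -> hit
Page faults: 8.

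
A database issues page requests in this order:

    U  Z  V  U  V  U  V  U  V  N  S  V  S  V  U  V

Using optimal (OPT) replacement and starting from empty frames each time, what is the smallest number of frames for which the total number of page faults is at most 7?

2

f=1: 16 faults
f=2: 6 faults
f=3: 5 faults
f=4: 5 faults
f=5: 5 faults
Smallest f with faults ≤ 7 is 2.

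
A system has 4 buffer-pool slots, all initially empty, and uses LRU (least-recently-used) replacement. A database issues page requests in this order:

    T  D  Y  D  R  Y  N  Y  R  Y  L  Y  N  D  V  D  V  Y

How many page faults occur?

T → fault, frames (T)
D → fault, frames (T D)
Y → fault, frames (T D Y)
D → hit
R → fault, frames (T Y D R)
Y → hit
N → fault, evict T, frames (D R Y N)
Y → hit
R → hit
Y → hit
L → fault, evict D, frames (N R Y L)
Y → hit
N → hit
D → fault, evict R, frames (L Y N D)
V → fault, evict L, frames (Y N D V)
D → hit
V → hit
Y → hit
Page faults: 8.

8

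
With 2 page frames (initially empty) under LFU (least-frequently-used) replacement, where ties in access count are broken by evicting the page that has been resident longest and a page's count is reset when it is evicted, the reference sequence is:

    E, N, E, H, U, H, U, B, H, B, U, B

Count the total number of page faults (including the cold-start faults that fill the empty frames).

E: fault, frames (E)
N: fault, frames (E N)
E: hit
H: fault, evict N, frames (E H)
U: fault, evict H, frames (E U)
H: fault, evict U, frames (E H)
U: fault, evict H, frames (E U)
B: fault, evict U, frames (E B)
H: fault, evict B, frames (E H)
B: fault, evict H, frames (E B)
U: fault, evict B, frames (E U)
B: fault, evict U, frames (E B)
Page faults: 11.

11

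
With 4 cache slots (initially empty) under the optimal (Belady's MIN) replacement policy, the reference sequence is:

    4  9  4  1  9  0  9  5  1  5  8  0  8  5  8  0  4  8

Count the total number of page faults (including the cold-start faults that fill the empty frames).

6

4 -> fault, frames {4}
9 -> fault, frames {4,9}
4 -> hit
1 -> fault, frames {4,9,1}
9 -> hit
0 -> fault, frames {4,9,1,0}
9 -> hit
5 -> fault, evict 9, frames {4,1,0,5}
1 -> hit
5 -> hit
8 -> fault, evict 1, frames {4,0,5,8}
0 -> hit
8 -> hit
5 -> hit
8 -> hit
0 -> hit
4 -> hit
8 -> hit
Page faults: 6.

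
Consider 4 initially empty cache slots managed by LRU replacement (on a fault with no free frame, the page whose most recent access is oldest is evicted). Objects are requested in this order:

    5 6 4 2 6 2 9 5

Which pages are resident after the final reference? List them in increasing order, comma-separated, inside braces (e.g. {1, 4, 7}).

5 → fault, frames [5]
6 → fault, frames [5, 6]
4 → fault, frames [5, 6, 4]
2 → fault, frames [5, 6, 4, 2]
6 → hit
2 → hit
9 → fault, evict 5, frames [4, 6, 2, 9]
5 → fault, evict 4, frames [6, 2, 9, 5]

{2, 5, 6, 9}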